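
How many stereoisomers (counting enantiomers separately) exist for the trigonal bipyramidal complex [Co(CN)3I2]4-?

3

A trigonal bipyramid has two axial and three equatorial sites, which are chemically inequivalent.
The distinct arrangements are (3 in all): I both equatorial; I one axial, one equatorial; I both axial.
Each arrangement has an internal mirror plane or centre of symmetry, so none is chiral.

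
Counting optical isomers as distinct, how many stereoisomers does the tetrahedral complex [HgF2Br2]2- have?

In a tetrahedral complex all four positions are equivalent and every pair of ligands is adjacent — there is no cis/trans distinction.
Only one geometric arrangement is possible.

1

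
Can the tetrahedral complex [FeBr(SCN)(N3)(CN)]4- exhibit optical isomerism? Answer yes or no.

In a tetrahedral complex all four positions are equivalent and every pair of ligands is adjacent — there is no cis/trans distinction.
Only one geometric arrangement is possible; it has no improper symmetry element, so it exists as a pair of enantiomers (2 stereoisomers).

yes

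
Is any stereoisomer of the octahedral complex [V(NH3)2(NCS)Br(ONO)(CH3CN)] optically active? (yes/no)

Systematic enumeration (placing each ligand type in turn and discarding arrangements equivalent by rotation or reflection) gives 9 geometric isomers.
Of these, 6 lack any improper symmetry element and so occur as enantiomeric pairs, giving 9 + 6 = 15 stereoisomers in total.

yes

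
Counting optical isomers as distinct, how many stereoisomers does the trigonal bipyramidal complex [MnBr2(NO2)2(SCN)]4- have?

6

Exhaustive case analysis gives 5 geometric isomers.
One of these lacks any improper symmetry element and so occurs as an enantiomeric pair, giving 5 + 1 = 6 stereoisomers in total.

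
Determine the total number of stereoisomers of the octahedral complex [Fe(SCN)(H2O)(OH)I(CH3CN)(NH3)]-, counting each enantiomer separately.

30

The six octahedral sites form three mutually perpendicular trans pairs.
Systematic enumeration (placing each ligand type in turn and discarding arrangements equivalent by rotation or reflection) gives 15 geometric isomers.
Of these, 15 lack any improper symmetry element and so occur as enantiomeric pairs, giving 15 + 15 = 30 stereoisomers in total.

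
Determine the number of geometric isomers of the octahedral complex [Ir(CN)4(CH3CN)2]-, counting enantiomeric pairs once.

2

There are 2 geometric isomers: CH3CN trans; CH3CN cis.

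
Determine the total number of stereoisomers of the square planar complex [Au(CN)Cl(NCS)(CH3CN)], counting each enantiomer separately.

3

There are 3 geometric isomers: (CH3CN/Cl trans, CN/NCS trans); (CH3CN/NCS trans, CN/Cl trans); (CH3CN/CN trans, Cl/NCS trans).
Each arrangement has an internal mirror plane or centre of symmetry, so none is chiral.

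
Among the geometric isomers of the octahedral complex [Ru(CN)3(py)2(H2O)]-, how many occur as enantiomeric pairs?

Systematic placement gives 3 geometric isomers: CN mer, py trans; CN mer, py cis; CN fac, py cis.
Each arrangement has an internal mirror plane or centre of symmetry, so none is chiral.

0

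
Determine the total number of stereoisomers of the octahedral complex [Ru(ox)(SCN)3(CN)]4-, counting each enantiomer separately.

An octahedron has six vertices in three trans pairs; every non-trans pair is cis.
Each ox is bidentate and must span two cis positions.
The distinct arrangements are (2 in all): SCN fac; SCN mer.
Each arrangement has an internal mirror plane or centre of symmetry, so none is chiral.

2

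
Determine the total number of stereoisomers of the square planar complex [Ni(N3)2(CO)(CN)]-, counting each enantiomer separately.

2

There are 2 geometric isomers: N3 cis; N3 trans.
Each arrangement has an internal mirror plane or centre of symmetry, so none is chiral.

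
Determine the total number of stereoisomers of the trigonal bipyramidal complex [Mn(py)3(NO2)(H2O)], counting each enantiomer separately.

4

A trigonal bipyramid has two axial and three equatorial sites, which are chemically inequivalent.
Systematic placement gives 4 geometric isomers: NO2 axial, H2O axial; NO2 equatorial, H2O axial; NO2 axial, H2O equatorial; NO2 equatorial, H2O equatorial.
Each arrangement has an internal mirror plane or centre of symmetry, so none is chiral.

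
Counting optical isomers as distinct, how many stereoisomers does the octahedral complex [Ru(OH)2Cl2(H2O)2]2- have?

An octahedron has six vertices in three trans pairs; every non-trans pair is cis.
The distinct arrangements are (5 in all): OH trans, Cl trans, H2O trans; OH cis, Cl trans, H2O cis; OH trans, Cl cis, H2O cis; OH cis, Cl cis, H2O cis (chiral); OH cis, Cl cis, H2O trans.
One of these lacks any improper symmetry element and so occurs as an enantiomeric pair, giving 5 + 1 = 6 stereoisomers in total.

6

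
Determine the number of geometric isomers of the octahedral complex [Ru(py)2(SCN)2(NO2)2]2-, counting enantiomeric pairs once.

An octahedron has six vertices in three trans pairs; every non-trans pair is cis.
The distinct arrangements are (5 in all): py trans, SCN trans, NO2 trans; py cis, SCN cis, NO2 trans; py trans, SCN cis, NO2 cis; py cis, SCN cis, NO2 cis (chiral); py cis, SCN trans, NO2 cis.

5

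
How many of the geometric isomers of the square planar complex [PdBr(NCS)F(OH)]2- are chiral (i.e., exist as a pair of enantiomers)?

0

Working through the distinct placements yields 3 geometric isomers: (Br/NCS trans, F/OH trans); (Br/OH trans, F/NCS trans); (Br/F trans, NCS/OH trans).
Each arrangement has an internal mirror plane or centre of symmetry, so none is chiral.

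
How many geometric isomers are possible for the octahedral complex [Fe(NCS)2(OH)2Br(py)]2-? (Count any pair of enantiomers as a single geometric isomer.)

6

Systematic placement gives 6 geometric isomers: NCS cis, OH cis (3 arrangements, 2 chiral); NCS cis, OH trans; NCS trans, OH cis; NCS trans, OH trans.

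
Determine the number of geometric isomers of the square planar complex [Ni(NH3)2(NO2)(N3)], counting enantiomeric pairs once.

The distinct arrangements are (2 in all): NH3 cis; NH3 trans.

2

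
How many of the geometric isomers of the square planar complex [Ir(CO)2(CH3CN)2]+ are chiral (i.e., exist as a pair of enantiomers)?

0

In a square planar complex each vertex has one trans partner and two cis neighbours.
Systematic placement gives 2 geometric isomers: CO cis; CO trans.
Each arrangement has an internal mirror plane or centre of symmetry, so none is chiral.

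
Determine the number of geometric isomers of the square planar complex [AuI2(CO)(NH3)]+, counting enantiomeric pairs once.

2

In a square planar complex each vertex has one trans partner and two cis neighbours.
Working through the distinct placements yields 2 geometric isomers: I cis; I trans.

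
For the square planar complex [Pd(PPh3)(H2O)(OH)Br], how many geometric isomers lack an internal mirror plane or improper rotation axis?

A square has two trans pairs of vertices; adjacent vertices are cis.
The distinct arrangements are (3 in all): (Br/OH trans, H2O/PPh3 trans); (Br/PPh3 trans, H2O/OH trans); (Br/H2O trans, OH/PPh3 trans).
Each arrangement has an internal mirror plane or centre of symmetry, so none is chiral.

0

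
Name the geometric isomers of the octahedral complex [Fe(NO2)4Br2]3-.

cis and trans

The six octahedral sites form three mutually perpendicular trans pairs.
Systematic placement gives 2 geometric isomers: Br trans; Br cis.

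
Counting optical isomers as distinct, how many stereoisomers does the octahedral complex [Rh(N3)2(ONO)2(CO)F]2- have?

8

The distinct arrangements are (6 in all): N3 trans, ONO trans; N3 cis, ONO cis (3 arrangements, 2 chiral); N3 cis, ONO trans; N3 trans, ONO cis.
Of these, 2 lack any improper symmetry element and so occur as enantiomeric pairs, giving 6 + 2 = 8 stereoisomers in total.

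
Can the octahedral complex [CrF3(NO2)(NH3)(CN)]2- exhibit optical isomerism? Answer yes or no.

yes

The distinct arrangements are (4 in all): F mer (3 arrangements); F fac (chiral).
One of these lacks any improper symmetry element and so occurs as an enantiomeric pair, giving 4 + 1 = 5 stereoisomers in total.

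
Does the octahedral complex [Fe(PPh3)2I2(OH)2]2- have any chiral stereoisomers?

The six octahedral sites form three mutually perpendicular trans pairs.
Working through the distinct placements yields 5 geometric isomers: PPh3 trans, I trans, OH trans; PPh3 cis, I trans, OH cis; PPh3 trans, I cis, OH cis; PPh3 cis, I cis, OH cis (chiral); PPh3 cis, I cis, OH trans.
One of these lacks any improper symmetry element and so occurs as an enantiomeric pair, giving 5 + 1 = 6 stereoisomers in total.

yes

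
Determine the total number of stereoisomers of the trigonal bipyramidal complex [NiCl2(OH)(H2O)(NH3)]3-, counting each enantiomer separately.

A trigonal bipyramid has two axial and three equatorial sites, which are chemically inequivalent.
Exhaustive case analysis gives 7 geometric isomers.
Of these, 3 lack any improper symmetry element and so occur as enantiomeric pairs, giving 7 + 3 = 10 stereoisomers in total.

10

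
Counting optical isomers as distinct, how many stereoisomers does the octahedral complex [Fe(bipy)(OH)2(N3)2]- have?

4

Each bipy is bidentate and must span two cis positions.
Working through the distinct placements yields 3 geometric isomers: OH cis, N3 trans; OH cis, N3 cis (chiral); OH trans, N3 cis.
One of these lacks any improper symmetry element and so occurs as an enantiomeric pair, giving 3 + 1 = 4 stereoisomers in total.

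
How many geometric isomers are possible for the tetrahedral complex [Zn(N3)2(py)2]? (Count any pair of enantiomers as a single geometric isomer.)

1

All four vertices of a tetrahedron are equivalent and mutually adjacent, so cis/trans isomerism cannot arise.
Only one geometric arrangement is possible.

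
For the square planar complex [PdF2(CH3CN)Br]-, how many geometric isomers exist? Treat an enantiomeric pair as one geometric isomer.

A square has two trans pairs of vertices; adjacent vertices are cis.
The distinct arrangements are (2 in all): F cis; F trans.

2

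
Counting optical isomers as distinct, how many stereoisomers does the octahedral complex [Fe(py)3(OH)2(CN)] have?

An octahedron has six vertices in three trans pairs; every non-trans pair is cis.
Working through the distinct placements yields 3 geometric isomers: py mer, OH cis; py mer, OH trans; py fac, OH cis.
Each arrangement has an internal mirror plane or centre of symmetry, so none is chiral.

3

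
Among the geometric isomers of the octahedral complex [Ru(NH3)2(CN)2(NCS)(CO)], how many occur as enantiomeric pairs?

The six octahedral sites form three mutually perpendicular trans pairs.
Systematic placement gives 6 geometric isomers: NH3 trans, CN trans; NH3 cis, CN trans; NH3 trans, CN cis; NH3 cis, CN cis (3 arrangements, 2 chiral).
Of these, 2 lack any improper symmetry element and so occur as enantiomeric pairs, giving 6 + 2 = 8 stereoisomers in total.

2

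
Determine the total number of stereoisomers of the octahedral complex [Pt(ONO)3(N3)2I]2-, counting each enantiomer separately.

3

In an octahedral complex each vertex has one trans partner and four cis neighbours.
There are 3 geometric isomers: ONO mer, N3 cis; ONO mer, N3 trans; ONO fac, N3 cis.
Each arrangement has an internal mirror plane or centre of symmetry, so none is chiral.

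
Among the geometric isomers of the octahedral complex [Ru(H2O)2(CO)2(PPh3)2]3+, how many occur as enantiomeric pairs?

1

The six octahedral sites form three mutually perpendicular trans pairs.
The distinct arrangements are (5 in all): H2O trans, CO trans, PPh3 trans; H2O cis, CO trans, PPh3 cis; H2O cis, CO cis, PPh3 trans; H2O cis, CO cis, PPh3 cis (chiral); H2O trans, CO cis, PPh3 cis.
One of these lacks any improper symmetry element and so occurs as an enantiomeric pair, giving 5 + 1 = 6 stereoisomers in total.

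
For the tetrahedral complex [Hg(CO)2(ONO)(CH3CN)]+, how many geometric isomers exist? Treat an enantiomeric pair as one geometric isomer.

1

In a tetrahedral complex all four positions are equivalent and every pair of ligands is adjacent — there is no cis/trans distinction.
Only one geometric arrangement is possible.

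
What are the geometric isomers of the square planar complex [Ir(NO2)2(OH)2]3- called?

cis and trans

A square has two trans pairs of vertices; adjacent vertices are cis.
The distinct arrangements are (2 in all): NO2 cis; NO2 trans.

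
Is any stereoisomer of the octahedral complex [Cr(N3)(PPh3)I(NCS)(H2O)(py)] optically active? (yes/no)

yes

Exhaustive case analysis gives 15 geometric isomers.
Of these, 15 lack any improper symmetry element and so occur as enantiomeric pairs, giving 15 + 15 = 30 stereoisomers in total.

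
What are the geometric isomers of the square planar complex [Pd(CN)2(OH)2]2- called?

In a square planar complex each vertex has one trans partner and two cis neighbours.
Working through the distinct placements yields 2 geometric isomers: CN cis; CN trans.

cis and trans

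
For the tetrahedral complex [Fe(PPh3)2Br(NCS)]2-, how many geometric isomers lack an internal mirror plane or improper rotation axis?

All four vertices of a tetrahedron are equivalent and mutually adjacent, so cis/trans isomerism cannot arise.
Only one geometric arrangement is possible.

0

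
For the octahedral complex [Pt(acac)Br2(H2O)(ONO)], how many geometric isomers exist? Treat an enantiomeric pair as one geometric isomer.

The six octahedral sites form three mutually perpendicular trans pairs.
Each acac is bidentate and must span two cis positions.
There are 4 geometric isomers: Br trans; Br cis (3 arrangements, 2 chiral).

4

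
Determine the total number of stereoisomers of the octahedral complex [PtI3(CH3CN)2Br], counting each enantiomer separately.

Systematic placement gives 3 geometric isomers: I mer, CH3CN cis; I mer, CH3CN trans; I fac, CH3CN cis.
Each arrangement has an internal mirror plane or centre of symmetry, so none is chiral.

3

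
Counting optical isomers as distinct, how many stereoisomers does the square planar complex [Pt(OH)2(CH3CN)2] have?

2

In a square planar complex each vertex has one trans partner and two cis neighbours.
Working through the distinct placements yields 2 geometric isomers: OH cis; OH trans.
Each arrangement has an internal mirror plane or centre of symmetry, so none is chiral.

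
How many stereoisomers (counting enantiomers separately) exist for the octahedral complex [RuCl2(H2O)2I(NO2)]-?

8

The six octahedral sites form three mutually perpendicular trans pairs.
There are 6 geometric isomers: Cl trans, H2O trans; Cl trans, H2O cis; Cl cis, H2O cis (3 arrangements, 2 chiral); Cl cis, H2O trans.
Of these, 2 lack any improper symmetry element and so occur as enantiomeric pairs, giving 6 + 2 = 8 stereoisomers in total.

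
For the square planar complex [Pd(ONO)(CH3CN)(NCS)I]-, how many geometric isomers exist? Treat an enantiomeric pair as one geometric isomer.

A square has two trans pairs of vertices; adjacent vertices are cis.
There are 3 geometric isomers: (CH3CN/NCS trans, I/ONO trans); (CH3CN/ONO trans, I/NCS trans); (CH3CN/I trans, NCS/ONO trans).

3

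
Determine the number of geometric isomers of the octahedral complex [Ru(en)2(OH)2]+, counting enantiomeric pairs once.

2

The six octahedral sites form three mutually perpendicular trans pairs.
Each en is bidentate and must span two cis positions.
Systematic placement gives 2 geometric isomers: OH trans; OH cis (chiral).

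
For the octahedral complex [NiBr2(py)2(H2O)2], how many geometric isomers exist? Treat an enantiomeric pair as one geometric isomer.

The six octahedral sites form three mutually perpendicular trans pairs.
Systematic placement gives 5 geometric isomers: Br trans, py trans, H2O trans; Br trans, py cis, H2O cis; Br cis, py trans, H2O cis; Br cis, py cis, H2O cis (chiral); Br cis, py cis, H2O trans.

5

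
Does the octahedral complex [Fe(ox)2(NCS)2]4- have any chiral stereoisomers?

Each ox is bidentate and must span two cis positions.
Working through the distinct placements yields 2 geometric isomers: NCS trans; NCS cis (chiral).
One of these lacks any improper symmetry element and so occurs as an enantiomeric pair, giving 2 + 1 = 3 stereoisomers in total.

yes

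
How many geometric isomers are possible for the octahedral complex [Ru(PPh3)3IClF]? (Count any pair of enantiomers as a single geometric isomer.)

An octahedron has six vertices in three trans pairs; every non-trans pair is cis.
The distinct arrangements are (4 in all): PPh3 mer (3 arrangements); PPh3 fac (chiral).

4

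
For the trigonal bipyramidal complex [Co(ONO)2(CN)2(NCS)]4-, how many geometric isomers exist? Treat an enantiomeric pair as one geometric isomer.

In a trigonal bipyramid the two axial positions differ from the three equatorial ones.
Exhaustive case analysis gives 5 geometric isomers.

5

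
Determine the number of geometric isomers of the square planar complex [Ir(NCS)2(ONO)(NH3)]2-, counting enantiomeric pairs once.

2

In a square planar complex each vertex has one trans partner and two cis neighbours.
There are 2 geometric isomers: NCS cis; NCS trans.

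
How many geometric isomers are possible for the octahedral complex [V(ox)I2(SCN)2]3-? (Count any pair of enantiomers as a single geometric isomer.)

In an octahedral complex each vertex has one trans partner and four cis neighbours.
Each ox is bidentate and must span two cis positions.
The distinct arrangements are (3 in all): I trans, SCN cis; I cis, SCN cis (chiral); I cis, SCN trans.

3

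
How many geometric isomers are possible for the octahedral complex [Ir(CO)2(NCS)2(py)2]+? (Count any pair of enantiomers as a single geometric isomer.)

In an octahedral complex each vertex has one trans partner and four cis neighbours.
There are 5 geometric isomers: CO trans, NCS trans, py trans; CO trans, NCS cis, py cis; CO cis, NCS cis, py trans; CO cis, NCS cis, py cis (chiral); CO cis, NCS trans, py cis.

5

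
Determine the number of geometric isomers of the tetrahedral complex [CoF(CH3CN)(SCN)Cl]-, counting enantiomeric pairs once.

1

In a tetrahedral complex all four positions are equivalent and every pair of ligands is adjacent — there is no cis/trans distinction.
Only one geometric arrangement is possible; it has no improper symmetry element, so it exists as a pair of enantiomers (2 stereoisomers).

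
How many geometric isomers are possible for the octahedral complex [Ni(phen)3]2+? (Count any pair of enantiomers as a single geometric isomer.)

In an octahedral complex each vertex has one trans partner and four cis neighbours.
Each phen is bidentate and must span two cis positions.
Only one geometric arrangement is possible; it has no improper symmetry element, so it exists as a pair of enantiomers (2 stereoisomers).

1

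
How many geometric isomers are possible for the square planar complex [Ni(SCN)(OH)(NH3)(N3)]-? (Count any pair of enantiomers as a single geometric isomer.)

In a square planar complex each vertex has one trans partner and two cis neighbours.
The distinct arrangements are (3 in all): (N3/OH trans, NH3/SCN trans); (N3/SCN trans, NH3/OH trans); (N3/NH3 trans, OH/SCN trans).

3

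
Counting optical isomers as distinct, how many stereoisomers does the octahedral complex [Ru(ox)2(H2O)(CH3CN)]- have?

3

The six octahedral sites form three mutually perpendicular trans pairs.
Each ox is bidentate and must span two cis positions.
There are 2 geometric isomers: H2O and CH3CN mutually trans; H2O and CH3CN mutually cis (chiral).
One of these lacks any improper symmetry element and so occurs as an enantiomeric pair, giving 2 + 1 = 3 stereoisomers in total.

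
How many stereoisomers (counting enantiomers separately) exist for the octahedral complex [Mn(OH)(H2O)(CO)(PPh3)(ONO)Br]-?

The six octahedral sites form three mutually perpendicular trans pairs.
Placing the ligands in turn and identifying arrangements related by rotation or reflection leaves 15 distinct geometric isomers.
Of these, 15 lack any improper symmetry element and so occur as enantiomeric pairs, giving 15 + 15 = 30 stereoisomers in total.

30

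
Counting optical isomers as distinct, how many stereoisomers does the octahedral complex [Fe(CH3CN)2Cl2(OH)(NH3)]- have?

Systematic placement gives 6 geometric isomers: CH3CN trans, Cl trans; CH3CN trans, Cl cis; CH3CN cis, Cl cis (3 arrangements, 2 chiral); CH3CN cis, Cl trans.
Of these, 2 lack any improper symmetry element and so occur as enantiomeric pairs, giving 6 + 2 = 8 stereoisomers in total.

8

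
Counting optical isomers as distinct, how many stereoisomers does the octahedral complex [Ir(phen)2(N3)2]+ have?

3

An octahedron has six vertices in three trans pairs; every non-trans pair is cis.
Each phen is bidentate and must span two cis positions.
The distinct arrangements are (2 in all): N3 trans; N3 cis (chiral).
One of these lacks any improper symmetry element and so occurs as an enantiomeric pair, giving 2 + 1 = 3 stereoisomers in total.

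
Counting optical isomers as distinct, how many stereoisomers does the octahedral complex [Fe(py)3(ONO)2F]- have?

3

An octahedron has six vertices in three trans pairs; every non-trans pair is cis.
The distinct arrangements are (3 in all): py mer, ONO cis; py mer, ONO trans; py fac, ONO cis.
Each arrangement has an internal mirror plane or centre of symmetry, so none is chiral.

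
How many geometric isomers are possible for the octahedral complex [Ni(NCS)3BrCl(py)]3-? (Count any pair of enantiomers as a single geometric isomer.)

4

Working through the distinct placements yields 4 geometric isomers: NCS mer (3 arrangements); NCS fac (chiral).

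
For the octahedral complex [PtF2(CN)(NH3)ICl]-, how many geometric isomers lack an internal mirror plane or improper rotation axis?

An octahedron has six vertices in three trans pairs; every non-trans pair is cis.
Placing the ligands in turn and identifying arrangements related by rotation or reflection leaves 9 distinct geometric isomers.
Of these, 6 lack any improper symmetry element and so occur as enantiomeric pairs, giving 9 + 6 = 15 stereoisomers in total.

6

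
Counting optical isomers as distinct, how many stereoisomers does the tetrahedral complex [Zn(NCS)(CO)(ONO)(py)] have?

In a tetrahedral complex all four positions are equivalent and every pair of ligands is adjacent — there is no cis/trans distinction.
Only one geometric arrangement is possible; it has no improper symmetry element, so it exists as a pair of enantiomers (2 stereoisomers).

2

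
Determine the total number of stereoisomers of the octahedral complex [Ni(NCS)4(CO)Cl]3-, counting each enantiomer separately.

2

There are 2 geometric isomers: CO and Cl mutually trans; CO and Cl mutually cis.
Each arrangement has an internal mirror plane or centre of symmetry, so none is chiral.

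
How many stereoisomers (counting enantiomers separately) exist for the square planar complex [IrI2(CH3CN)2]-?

In a square planar complex each vertex has one trans partner and two cis neighbours.
The distinct arrangements are (2 in all): I cis; I trans.
Each arrangement has an internal mirror plane or centre of symmetry, so none is chiral.

2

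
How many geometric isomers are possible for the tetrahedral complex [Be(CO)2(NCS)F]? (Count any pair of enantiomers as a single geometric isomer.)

In a tetrahedral complex all four positions are equivalent and every pair of ligands is adjacent — there is no cis/trans distinction.
Only one geometric arrangement is possible.

1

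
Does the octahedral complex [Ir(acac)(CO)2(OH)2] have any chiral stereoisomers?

Each acac is bidentate and must span two cis positions.
There are 3 geometric isomers: CO trans, OH cis; CO cis, OH cis (chiral); CO cis, OH trans.
One of these lacks any improper symmetry element and so occurs as an enantiomeric pair, giving 3 + 1 = 4 stereoisomers in total.

yes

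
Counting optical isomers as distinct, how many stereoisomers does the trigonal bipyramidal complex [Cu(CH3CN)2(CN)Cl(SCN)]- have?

In a trigonal bipyramid the two axial positions differ from the three equatorial ones.
Exhaustive case analysis gives 7 geometric isomers.
Of these, 3 lack any improper symmetry element and so occur as enantiomeric pairs, giving 7 + 3 = 10 stereoisomers in total.

10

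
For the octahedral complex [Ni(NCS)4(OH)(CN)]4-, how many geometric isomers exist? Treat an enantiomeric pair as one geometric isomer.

In an octahedral complex each vertex has one trans partner and four cis neighbours.
Working through the distinct placements yields 2 geometric isomers: OH and CN mutually cis; OH and CN mutually trans.

2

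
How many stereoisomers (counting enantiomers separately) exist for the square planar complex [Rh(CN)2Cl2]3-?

2

In a square planar complex each vertex has one trans partner and two cis neighbours.
Working through the distinct placements yields 2 geometric isomers: CN cis; CN trans.
Each arrangement has an internal mirror plane or centre of symmetry, so none is chiral.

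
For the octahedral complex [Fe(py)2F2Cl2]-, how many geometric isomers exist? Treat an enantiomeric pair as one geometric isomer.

5

The six octahedral sites form three mutually perpendicular trans pairs.
The distinct arrangements are (5 in all): py trans, F trans, Cl trans; py cis, F cis, Cl trans; py trans, F cis, Cl cis; py cis, F cis, Cl cis (chiral); py cis, F trans, Cl cis.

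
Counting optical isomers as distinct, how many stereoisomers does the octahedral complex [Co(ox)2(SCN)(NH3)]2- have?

In an octahedral complex each vertex has one trans partner and four cis neighbours.
Each ox is bidentate and must span two cis positions.
There are 2 geometric isomers: SCN and NH3 mutually trans; SCN and NH3 mutually cis (chiral).
One of these lacks any improper symmetry element and so occurs as an enantiomeric pair, giving 2 + 1 = 3 stereoisomers in total.

3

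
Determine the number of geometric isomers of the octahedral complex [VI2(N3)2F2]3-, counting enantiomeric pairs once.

5

Systematic placement gives 5 geometric isomers: I trans, N3 trans, F trans; I cis, N3 cis, F trans; I cis, N3 trans, F cis; I cis, N3 cis, F cis (chiral); I trans, N3 cis, F cis.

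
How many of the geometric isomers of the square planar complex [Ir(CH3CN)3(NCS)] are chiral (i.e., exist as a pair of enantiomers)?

0

A square has two trans pairs of vertices; adjacent vertices are cis.
Only one geometric arrangement is possible.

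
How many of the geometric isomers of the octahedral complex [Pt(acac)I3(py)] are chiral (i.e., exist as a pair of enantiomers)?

In an octahedral complex each vertex has one trans partner and four cis neighbours.
Each acac is bidentate and must span two cis positions.
There are 2 geometric isomers: I mer; I fac.
Each arrangement has an internal mirror plane or centre of symmetry, so none is chiral.

0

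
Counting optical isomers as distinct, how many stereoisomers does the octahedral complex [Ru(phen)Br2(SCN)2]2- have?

The six octahedral sites form three mutually perpendicular trans pairs.
Each phen is bidentate and must span two cis positions.
The distinct arrangements are (3 in all): Br trans, SCN cis; Br cis, SCN cis (chiral); Br cis, SCN trans.
One of these lacks any improper symmetry element and so occurs as an enantiomeric pair, giving 3 + 1 = 4 stereoisomers in total.

4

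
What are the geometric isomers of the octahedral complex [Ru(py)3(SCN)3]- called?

In an octahedral complex each vertex has one trans partner and four cis neighbours.
There are 2 geometric isomers: py mer; py fac.

fac and mer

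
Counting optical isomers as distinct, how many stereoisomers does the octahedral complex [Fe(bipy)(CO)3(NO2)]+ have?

In an octahedral complex each vertex has one trans partner and four cis neighbours.
Each bipy is bidentate and must span two cis positions.
The distinct arrangements are (2 in all): CO mer; CO fac.
Each arrangement has an internal mirror plane or centre of symmetry, so none is chiral.

2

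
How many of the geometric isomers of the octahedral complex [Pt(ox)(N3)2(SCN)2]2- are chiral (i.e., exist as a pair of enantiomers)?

1

An octahedron has six vertices in three trans pairs; every non-trans pair is cis.
Each ox is bidentate and must span two cis positions.
Working through the distinct placements yields 3 geometric isomers: N3 trans, SCN cis; N3 cis, SCN cis (chiral); N3 cis, SCN trans.
One of these lacks any improper symmetry element and so occurs as an enantiomeric pair, giving 3 + 1 = 4 stereoisomers in total.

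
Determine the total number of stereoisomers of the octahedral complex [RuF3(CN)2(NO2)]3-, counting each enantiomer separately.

In an octahedral complex each vertex has one trans partner and four cis neighbours.
Systematic placement gives 3 geometric isomers: F mer, CN trans; F fac, CN cis; F mer, CN cis.
Each arrangement has an internal mirror plane or centre of symmetry, so none is chiral.

3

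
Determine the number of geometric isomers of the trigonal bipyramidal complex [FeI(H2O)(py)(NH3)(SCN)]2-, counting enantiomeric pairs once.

A trigonal bipyramid has two axial and three equatorial sites, which are chemically inequivalent.
Exhaustive case analysis gives 10 geometric isomers.

10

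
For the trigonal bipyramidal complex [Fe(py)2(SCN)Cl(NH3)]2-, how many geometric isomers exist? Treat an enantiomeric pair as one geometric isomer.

In a trigonal bipyramid the two axial positions differ from the three equatorial ones.
Systematic enumeration (placing each ligand type in turn and discarding arrangements equivalent by rotation or reflection) gives 7 geometric isomers.

7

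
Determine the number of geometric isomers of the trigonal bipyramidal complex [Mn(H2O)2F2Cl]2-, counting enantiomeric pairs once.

A trigonal bipyramid has two axial and three equatorial sites, which are chemically inequivalent.
Systematic enumeration (placing each ligand type in turn and discarding arrangements equivalent by rotation or reflection) gives 5 geometric isomers.

5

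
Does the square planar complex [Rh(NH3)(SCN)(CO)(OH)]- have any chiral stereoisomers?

In a square planar complex each vertex has one trans partner and two cis neighbours.
The distinct arrangements are (3 in all): (CO/OH trans, NH3/SCN trans); (CO/SCN trans, NH3/OH trans); (CO/NH3 trans, OH/SCN trans).
Each arrangement has an internal mirror plane or centre of symmetry, so none is chiral.

no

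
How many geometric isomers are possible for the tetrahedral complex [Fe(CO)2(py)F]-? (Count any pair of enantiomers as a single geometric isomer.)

1

Only one geometric arrangement is possible.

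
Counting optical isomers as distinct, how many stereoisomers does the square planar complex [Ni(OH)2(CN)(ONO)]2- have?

2

Systematic placement gives 2 geometric isomers: OH cis; OH trans.
Each arrangement has an internal mirror plane or centre of symmetry, so none is chiral.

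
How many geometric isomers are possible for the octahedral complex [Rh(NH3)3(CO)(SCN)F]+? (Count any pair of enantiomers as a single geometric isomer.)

An octahedron has six vertices in three trans pairs; every non-trans pair is cis.
Systematic placement gives 4 geometric isomers: NH3 mer (3 arrangements); NH3 fac (chiral).

4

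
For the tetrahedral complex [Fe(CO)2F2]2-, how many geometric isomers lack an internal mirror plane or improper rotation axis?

0

In a tetrahedral complex all four positions are equivalent and every pair of ligands is adjacent — there is no cis/trans distinction.
Only one geometric arrangement is possible.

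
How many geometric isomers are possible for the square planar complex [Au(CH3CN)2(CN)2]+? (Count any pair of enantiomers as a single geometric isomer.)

In a square planar complex each vertex has one trans partner and two cis neighbours.
Working through the distinct placements yields 2 geometric isomers: CH3CN cis; CH3CN trans.

2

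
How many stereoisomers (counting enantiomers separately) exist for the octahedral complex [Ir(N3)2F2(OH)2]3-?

6

The six octahedral sites form three mutually perpendicular trans pairs.
Systematic placement gives 5 geometric isomers: N3 trans, F trans, OH trans; N3 cis, F trans, OH cis; N3 cis, F cis, OH trans; N3 cis, F cis, OH cis (chiral); N3 trans, F cis, OH cis.
One of these lacks any improper symmetry element and so occurs as an enantiomeric pair, giving 5 + 1 = 6 stereoisomers in total.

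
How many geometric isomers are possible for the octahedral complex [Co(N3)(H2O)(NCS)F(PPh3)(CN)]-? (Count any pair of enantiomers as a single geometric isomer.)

In an octahedral complex each vertex has one trans partner and four cis neighbours.
Placing the ligands in turn and identifying arrangements related by rotation or reflection leaves 15 distinct geometric isomers.

15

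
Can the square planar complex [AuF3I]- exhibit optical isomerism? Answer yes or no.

no

Only one geometric arrangement is possible.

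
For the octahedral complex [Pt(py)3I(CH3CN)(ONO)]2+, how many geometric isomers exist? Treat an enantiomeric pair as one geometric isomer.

An octahedron has six vertices in three trans pairs; every non-trans pair is cis.
The distinct arrangements are (4 in all): py mer (3 arrangements); py fac (chiral).

4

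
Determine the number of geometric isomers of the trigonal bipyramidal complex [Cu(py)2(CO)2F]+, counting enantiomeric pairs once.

Systematic enumeration (placing each ligand type in turn and discarding arrangements equivalent by rotation or reflection) gives 5 geometric isomers.

5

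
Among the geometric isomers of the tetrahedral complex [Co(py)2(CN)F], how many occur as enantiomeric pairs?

All four vertices of a tetrahedron are equivalent and mutually adjacent, so cis/trans isomerism cannot arise.
Only one geometric arrangement is possible.

0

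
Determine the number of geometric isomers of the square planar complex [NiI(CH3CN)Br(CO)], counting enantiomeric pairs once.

A square has two trans pairs of vertices; adjacent vertices are cis.
There are 3 geometric isomers: (Br/CO trans, CH3CN/I trans); (Br/I trans, CH3CN/CO trans); (Br/CH3CN trans, CO/I trans).

3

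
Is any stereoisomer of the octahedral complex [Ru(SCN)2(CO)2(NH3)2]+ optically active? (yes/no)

There are 5 geometric isomers: SCN trans, CO trans, NH3 trans; SCN cis, CO trans, NH3 cis; SCN trans, CO cis, NH3 cis; SCN cis, CO cis, NH3 cis (chiral); SCN cis, CO cis, NH3 trans.
One of these lacks any improper symmetry element and so occurs as an enantiomeric pair, giving 5 + 1 = 6 stereoisomers in total.

yes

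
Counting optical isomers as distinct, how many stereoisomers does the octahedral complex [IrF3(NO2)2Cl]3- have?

3

Systematic placement gives 3 geometric isomers: F mer, NO2 trans; F fac, NO2 cis; F mer, NO2 cis.
Each arrangement has an internal mirror plane or centre of symmetry, so none is chiral.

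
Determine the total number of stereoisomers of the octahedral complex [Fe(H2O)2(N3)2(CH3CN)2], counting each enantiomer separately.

6

The six octahedral sites form three mutually perpendicular trans pairs.
Working through the distinct placements yields 5 geometric isomers: H2O trans, N3 trans, CH3CN trans; H2O cis, N3 cis, CH3CN trans; H2O cis, N3 trans, CH3CN cis; H2O cis, N3 cis, CH3CN cis (chiral); H2O trans, N3 cis, CH3CN cis.
One of these lacks any improper symmetry element and so occurs as an enantiomeric pair, giving 5 + 1 = 6 stereoisomers in total.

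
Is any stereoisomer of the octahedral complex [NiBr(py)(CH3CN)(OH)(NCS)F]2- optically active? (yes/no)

yes

Exhaustive case analysis gives 15 geometric isomers.
Of these, 15 lack any improper symmetry element and so occur as enantiomeric pairs, giving 15 + 15 = 30 stereoisomers in total.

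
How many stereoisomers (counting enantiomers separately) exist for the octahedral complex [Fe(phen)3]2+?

2

In an octahedral complex each vertex has one trans partner and four cis neighbours.
Each phen is bidentate and must span two cis positions.
Only one geometric arrangement is possible; it has no improper symmetry element, so it exists as a pair of enantiomers (2 stereoisomers).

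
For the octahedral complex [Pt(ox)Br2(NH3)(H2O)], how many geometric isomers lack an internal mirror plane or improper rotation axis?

In an octahedral complex each vertex has one trans partner and four cis neighbours.
Each ox is bidentate and must span two cis positions.
There are 4 geometric isomers: Br trans; Br cis (3 arrangements, 2 chiral).
Of these, 2 lack any improper symmetry element and so occur as enantiomeric pairs, giving 4 + 2 = 6 stereoisomers in total.

2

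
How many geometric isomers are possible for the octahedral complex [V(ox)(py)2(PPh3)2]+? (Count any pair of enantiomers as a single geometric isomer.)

3

Each ox is bidentate and must span two cis positions.
There are 3 geometric isomers: py cis, PPh3 trans; py trans, PPh3 cis; py cis, PPh3 cis (chiral).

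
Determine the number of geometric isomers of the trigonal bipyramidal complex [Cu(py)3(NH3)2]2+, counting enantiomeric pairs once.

3

A trigonal bipyramid has two axial and three equatorial sites, which are chemically inequivalent.
Working through the distinct placements yields 3 geometric isomers: NH3 both axial; NH3 one axial, one equatorial; NH3 both equatorial.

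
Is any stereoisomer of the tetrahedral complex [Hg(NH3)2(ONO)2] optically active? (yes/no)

no

All four vertices of a tetrahedron are equivalent and mutually adjacent, so cis/trans isomerism cannot arise.
Only one geometric arrangement is possible.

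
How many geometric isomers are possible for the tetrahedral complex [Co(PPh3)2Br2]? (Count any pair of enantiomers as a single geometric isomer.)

All four vertices of a tetrahedron are equivalent and mutually adjacent, so cis/trans isomerism cannot arise.
Only one geometric arrangement is possible.

1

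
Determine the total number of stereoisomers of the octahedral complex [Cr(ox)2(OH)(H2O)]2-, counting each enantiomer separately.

An octahedron has six vertices in three trans pairs; every non-trans pair is cis.
Each ox is bidentate and must span two cis positions.
Systematic placement gives 2 geometric isomers: OH and H2O mutually trans; OH and H2O mutually cis (chiral).
One of these lacks any improper symmetry element and so occurs as an enantiomeric pair, giving 2 + 1 = 3 stereoisomers in total.

3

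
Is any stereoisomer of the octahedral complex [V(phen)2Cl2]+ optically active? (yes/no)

yes

The six octahedral sites form three mutually perpendicular trans pairs.
Each phen is bidentate and must span two cis positions.
Working through the distinct placements yields 2 geometric isomers: Cl trans; Cl cis (chiral).
One of these lacks any improper symmetry element and so occurs as an enantiomeric pair, giving 2 + 1 = 3 stereoisomers in total.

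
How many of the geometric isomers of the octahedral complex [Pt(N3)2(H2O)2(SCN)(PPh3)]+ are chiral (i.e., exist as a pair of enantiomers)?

2

Working through the distinct placements yields 6 geometric isomers: N3 trans, H2O trans; N3 cis, H2O trans; N3 cis, H2O cis (3 arrangements, 2 chiral); N3 trans, H2O cis.
Of these, 2 lack any improper symmetry element and so occur as enantiomeric pairs, giving 6 + 2 = 8 stereoisomers in total.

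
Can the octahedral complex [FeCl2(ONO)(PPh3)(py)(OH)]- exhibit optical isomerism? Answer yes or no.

In an octahedral complex each vertex has one trans partner and four cis neighbours.
Exhaustive case analysis gives 9 geometric isomers.
Of these, 6 lack any improper symmetry element and so occur as enantiomeric pairs, giving 9 + 6 = 15 stereoisomers in total.

yes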